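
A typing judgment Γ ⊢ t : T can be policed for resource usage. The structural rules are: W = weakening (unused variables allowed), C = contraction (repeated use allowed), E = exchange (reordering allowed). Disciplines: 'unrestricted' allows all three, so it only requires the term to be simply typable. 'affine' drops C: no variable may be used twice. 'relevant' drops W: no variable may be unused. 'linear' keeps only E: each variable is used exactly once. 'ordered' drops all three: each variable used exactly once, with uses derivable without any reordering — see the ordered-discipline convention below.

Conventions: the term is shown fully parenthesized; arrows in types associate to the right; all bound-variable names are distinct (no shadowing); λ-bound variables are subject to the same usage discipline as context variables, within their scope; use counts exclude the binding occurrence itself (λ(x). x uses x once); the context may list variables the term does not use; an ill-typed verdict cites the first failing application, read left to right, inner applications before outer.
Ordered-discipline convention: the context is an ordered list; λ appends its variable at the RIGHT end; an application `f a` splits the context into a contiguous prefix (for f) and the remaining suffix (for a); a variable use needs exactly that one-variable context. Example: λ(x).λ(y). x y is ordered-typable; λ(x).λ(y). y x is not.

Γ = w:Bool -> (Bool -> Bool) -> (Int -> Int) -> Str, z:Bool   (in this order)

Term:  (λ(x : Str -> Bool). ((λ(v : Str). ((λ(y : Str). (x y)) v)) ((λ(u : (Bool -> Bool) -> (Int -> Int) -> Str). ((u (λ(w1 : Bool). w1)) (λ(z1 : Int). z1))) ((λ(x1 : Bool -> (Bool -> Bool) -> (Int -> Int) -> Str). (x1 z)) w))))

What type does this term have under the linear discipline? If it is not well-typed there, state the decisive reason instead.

term : (Str -> Bool) -> Bool
use counts: w ×1, z ×1, x (bound) ×1, v (bound) ×1, y (bound) ×1, u (bound) ×1, w1 (bound) ×1, z1 (bound) ×1, x1 (bound) ×1
order of uses: x, y, v, u, w1, z1, x1, z, w
typing: the term checks, with type (Str -> Bool) -> Bool
per-discipline verdicts: ordered ✗ | linear ✓ | affine ✓ | relevant ✓ | unrestricted ✓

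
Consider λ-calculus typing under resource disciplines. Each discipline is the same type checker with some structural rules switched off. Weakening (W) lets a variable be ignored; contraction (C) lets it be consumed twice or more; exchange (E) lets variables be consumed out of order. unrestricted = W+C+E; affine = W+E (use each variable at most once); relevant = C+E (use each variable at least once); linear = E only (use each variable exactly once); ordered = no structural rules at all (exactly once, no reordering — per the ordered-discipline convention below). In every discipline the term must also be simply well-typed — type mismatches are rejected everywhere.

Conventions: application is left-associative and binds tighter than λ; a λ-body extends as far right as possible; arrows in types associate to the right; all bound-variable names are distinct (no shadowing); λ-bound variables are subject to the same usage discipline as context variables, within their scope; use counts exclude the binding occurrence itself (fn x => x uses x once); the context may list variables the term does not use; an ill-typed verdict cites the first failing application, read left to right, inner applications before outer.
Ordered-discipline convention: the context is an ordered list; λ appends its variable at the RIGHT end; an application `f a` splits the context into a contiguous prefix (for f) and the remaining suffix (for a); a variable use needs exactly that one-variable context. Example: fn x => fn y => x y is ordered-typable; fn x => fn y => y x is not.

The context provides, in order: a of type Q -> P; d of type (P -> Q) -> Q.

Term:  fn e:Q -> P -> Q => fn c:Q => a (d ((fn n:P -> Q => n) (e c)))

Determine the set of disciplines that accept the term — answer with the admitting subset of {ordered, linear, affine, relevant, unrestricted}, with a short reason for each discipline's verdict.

admitting disciplines: ordered, linear, affine, relevant, unrestricted
counts: a: 1×, d: 1×, e (λ-bound): 1×, c (λ-bound): 1×, n (λ-bound): 1×
left-to-right use order: a, d, n, e, c
typing: well-typed — term : (Q -> P -> Q) -> Q -> P
ordered: ✓ — single-use (a, d, e, c, n), ordered derivation ok
linear: ✓ — exactly-once usage across a, d, e, c, n
affine: ✓ — at most one use each (a, d, e, c, n)
relevant: ✓ — at least one use each (a, d, e, c, n)
unrestricted: ✓ — type-checks ((Q -> P -> Q) -> Q -> P) and nothing is barred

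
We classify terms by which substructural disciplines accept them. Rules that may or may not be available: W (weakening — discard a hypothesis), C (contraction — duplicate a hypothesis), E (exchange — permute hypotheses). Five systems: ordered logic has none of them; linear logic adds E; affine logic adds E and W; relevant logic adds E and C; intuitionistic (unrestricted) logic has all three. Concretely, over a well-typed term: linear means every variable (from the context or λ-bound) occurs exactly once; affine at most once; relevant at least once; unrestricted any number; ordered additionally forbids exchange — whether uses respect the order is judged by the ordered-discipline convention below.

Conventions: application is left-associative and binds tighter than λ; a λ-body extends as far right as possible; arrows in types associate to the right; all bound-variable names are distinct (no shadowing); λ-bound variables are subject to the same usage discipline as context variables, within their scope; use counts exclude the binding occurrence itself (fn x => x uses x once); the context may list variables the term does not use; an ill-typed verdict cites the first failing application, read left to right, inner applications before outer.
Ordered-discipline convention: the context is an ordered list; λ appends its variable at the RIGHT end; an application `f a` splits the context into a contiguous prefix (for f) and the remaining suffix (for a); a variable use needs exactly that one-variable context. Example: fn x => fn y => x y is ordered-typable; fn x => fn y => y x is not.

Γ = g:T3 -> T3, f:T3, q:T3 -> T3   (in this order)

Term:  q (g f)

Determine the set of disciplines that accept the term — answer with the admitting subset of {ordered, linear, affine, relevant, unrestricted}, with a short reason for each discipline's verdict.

admitted in: linear, affine, relevant, unrestricted
variable uses: g: 1×, f: 1×, q: 1×
left-to-right use order: q, g, f
typing: well-typed at T3
ordered: ✗, use order q, g, f needs exchange
linear: ✓, each of g, f, q used exactly once
affine: ✓, at most one use each (g, f, q)
relevant: ✓, at least one use each (g, f, q)
unrestricted: ✓, type-checks (T3) and nothing is barred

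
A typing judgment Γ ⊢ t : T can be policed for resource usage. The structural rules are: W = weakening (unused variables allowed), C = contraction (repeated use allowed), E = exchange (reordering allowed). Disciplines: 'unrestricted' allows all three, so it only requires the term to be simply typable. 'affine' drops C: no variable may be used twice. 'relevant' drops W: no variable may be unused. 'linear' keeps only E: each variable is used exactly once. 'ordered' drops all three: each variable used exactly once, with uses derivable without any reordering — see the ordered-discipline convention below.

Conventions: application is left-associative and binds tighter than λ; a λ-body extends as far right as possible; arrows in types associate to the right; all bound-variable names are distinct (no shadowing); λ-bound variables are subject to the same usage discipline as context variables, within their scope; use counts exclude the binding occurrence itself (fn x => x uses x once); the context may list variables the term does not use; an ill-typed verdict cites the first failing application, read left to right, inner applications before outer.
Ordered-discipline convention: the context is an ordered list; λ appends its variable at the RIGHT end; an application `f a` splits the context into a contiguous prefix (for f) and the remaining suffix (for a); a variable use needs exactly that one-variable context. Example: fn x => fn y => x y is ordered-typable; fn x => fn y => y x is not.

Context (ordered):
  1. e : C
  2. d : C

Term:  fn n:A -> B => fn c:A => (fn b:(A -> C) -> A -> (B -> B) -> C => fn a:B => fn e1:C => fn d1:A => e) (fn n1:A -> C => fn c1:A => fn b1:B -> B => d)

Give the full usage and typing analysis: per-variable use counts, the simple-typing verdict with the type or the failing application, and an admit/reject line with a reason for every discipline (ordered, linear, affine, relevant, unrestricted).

counts: e: 1, d: 1, n [bound]: 0, c [bound]: 0, b [bound]: 0, a [bound]: 0, e1 [bound]: 0, d1 [bound]: 0, n1 [bound]: 0, c1 [bound]: 0, b1 [bound]: 0
uses in reading order: e, d
typing: well-typed — term : (A -> B) -> A -> B -> C -> A -> C
ordered: ✗ — unused: n, c, b, a, e1, d1, n1, c1, b1 — weakening required
linear: ✗ — unused: n, c, b, a, e1, d1, n1, c1, b1 — weakening required
affine: ✓ — at most one use each (e, d, n, c, b, a, e1, d1, n1, c1, b1)
relevant: ✗ — unused: n, c, b, a, e1, d1, n1, c1, b1 — weakening required
unrestricted: ✓ — typability at (A -> B) -> A -> B -> C -> A -> C is all that's needed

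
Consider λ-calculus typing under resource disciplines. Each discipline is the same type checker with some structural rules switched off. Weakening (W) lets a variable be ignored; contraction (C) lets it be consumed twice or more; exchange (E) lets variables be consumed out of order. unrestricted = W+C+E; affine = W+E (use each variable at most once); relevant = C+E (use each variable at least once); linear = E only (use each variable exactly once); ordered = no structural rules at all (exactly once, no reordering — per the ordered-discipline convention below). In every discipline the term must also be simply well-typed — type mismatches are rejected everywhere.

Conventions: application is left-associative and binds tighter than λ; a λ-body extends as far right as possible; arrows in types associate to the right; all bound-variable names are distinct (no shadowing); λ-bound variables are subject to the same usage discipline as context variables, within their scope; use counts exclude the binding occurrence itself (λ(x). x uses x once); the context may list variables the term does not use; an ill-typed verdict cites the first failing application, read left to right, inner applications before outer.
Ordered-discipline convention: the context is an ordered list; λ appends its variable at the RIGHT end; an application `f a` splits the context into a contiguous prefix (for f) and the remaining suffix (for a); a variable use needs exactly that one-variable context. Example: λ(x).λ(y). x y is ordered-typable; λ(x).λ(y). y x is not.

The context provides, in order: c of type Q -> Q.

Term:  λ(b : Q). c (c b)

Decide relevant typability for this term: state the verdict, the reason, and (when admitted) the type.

yes — at least one use each (c, b); term : Q -> Q
counts: c: 2, b (bound): 1
left-to-right use order: c, c, b
typing: ✓ — Q -> Q
across the five disciplines: ordered ✗, linear ✗, affine ✗, relevant ✓, unrestricted ✓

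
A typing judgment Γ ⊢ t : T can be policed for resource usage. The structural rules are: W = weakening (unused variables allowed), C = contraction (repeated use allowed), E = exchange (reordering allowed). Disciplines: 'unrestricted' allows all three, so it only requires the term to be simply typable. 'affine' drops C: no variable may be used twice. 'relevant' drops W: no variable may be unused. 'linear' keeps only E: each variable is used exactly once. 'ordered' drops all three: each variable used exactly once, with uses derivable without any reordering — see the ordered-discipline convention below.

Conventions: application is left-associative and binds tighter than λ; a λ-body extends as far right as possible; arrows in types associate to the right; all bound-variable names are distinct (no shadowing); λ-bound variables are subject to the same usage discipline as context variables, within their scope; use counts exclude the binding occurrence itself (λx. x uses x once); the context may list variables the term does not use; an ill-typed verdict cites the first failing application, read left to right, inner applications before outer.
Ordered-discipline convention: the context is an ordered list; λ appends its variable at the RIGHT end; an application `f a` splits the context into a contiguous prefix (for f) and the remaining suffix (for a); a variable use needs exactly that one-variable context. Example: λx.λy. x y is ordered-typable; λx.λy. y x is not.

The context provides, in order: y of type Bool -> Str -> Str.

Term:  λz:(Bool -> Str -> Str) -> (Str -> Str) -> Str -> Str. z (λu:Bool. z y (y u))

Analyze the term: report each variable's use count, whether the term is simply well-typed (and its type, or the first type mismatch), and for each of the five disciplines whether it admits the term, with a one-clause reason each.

usage: y ×2, z (λ-bound) ×2, u (λ-bound) ×1
uses in reading order: z, z, y, y, u
typing: the term checks, with type ((Bool -> Str -> Str) -> (Str -> Str) -> Str -> Str) -> (Str -> Str) -> Str -> Str
ordered ✗ (y ×2, z ×2 used more than once (contraction))
linear ✗ (y ×2, z ×2 used more than once (contraction))
affine ✗ (y ×2, z ×2 used more than once (contraction))
relevant ✓ (y, z, u: all used, weakening unneeded)
unrestricted ✓ (well-typed at ((Bool -> Str -> Str) -> (Str -> Str) -> Str -> Str) -> (Str -> Str) -> Str -> Str; no restrictions here)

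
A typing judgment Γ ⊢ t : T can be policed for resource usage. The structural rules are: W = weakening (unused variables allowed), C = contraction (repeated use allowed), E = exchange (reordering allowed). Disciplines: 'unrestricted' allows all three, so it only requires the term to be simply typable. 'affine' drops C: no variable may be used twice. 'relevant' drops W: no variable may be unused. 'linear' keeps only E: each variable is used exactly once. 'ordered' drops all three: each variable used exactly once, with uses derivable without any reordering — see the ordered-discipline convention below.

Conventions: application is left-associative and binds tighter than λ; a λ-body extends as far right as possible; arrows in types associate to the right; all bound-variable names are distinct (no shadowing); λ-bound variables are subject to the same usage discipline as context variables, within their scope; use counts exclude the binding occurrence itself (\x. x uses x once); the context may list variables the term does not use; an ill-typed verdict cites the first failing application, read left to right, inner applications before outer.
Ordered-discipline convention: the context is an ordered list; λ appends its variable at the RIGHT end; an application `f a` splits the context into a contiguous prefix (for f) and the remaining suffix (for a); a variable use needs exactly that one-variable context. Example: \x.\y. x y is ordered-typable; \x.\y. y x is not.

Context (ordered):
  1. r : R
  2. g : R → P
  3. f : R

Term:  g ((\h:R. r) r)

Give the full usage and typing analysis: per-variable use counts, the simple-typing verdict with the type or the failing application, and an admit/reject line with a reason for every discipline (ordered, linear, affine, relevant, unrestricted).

usage: r: 2×, g: 1×, f: 0×, h (λ-bound): 0×
order of uses: g, r, r
typing: ✓ — P
ordered: ✗ — repeated use of r ×2; f, h left unused
linear: ✗ — repeated use of r ×2; f, h left unused
affine: ✗ — repeated use of r ×2
relevant: ✗ — f, h left unused
unrestricted: ✓ — type-checks (P) and nothing is barred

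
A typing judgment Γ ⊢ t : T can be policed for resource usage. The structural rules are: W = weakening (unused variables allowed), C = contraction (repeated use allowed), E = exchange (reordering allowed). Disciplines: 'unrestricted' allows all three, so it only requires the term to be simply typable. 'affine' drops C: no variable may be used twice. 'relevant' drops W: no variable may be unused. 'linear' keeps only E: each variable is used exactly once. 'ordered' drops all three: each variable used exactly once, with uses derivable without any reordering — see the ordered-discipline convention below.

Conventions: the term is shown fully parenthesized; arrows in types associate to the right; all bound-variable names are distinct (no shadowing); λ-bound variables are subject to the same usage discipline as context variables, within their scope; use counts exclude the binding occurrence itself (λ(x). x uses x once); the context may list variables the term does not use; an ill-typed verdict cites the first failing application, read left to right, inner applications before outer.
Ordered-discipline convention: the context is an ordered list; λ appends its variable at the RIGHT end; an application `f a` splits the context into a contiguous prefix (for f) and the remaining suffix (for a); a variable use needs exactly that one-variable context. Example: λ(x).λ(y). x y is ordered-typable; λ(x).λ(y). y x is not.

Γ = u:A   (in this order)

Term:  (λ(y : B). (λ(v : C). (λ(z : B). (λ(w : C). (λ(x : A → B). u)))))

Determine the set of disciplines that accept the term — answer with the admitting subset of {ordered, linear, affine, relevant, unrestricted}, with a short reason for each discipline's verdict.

accepted by: affine, unrestricted
variable uses: u: 1×; y [bound]: 0×; v [bound]: 0×; z [bound]: 0×; w [bound]: 0×; x [bound]: 0×
order of uses: u
typing: the term checks, with type B → C → B → C → (A → B) → A
ordered: ✗, y, v, z, w, x left unused
linear: ✗, y, v, z, w, x left unused
affine: ✓, none of u, y, v, z, w, x used more than once
relevant: ✗, y, v, z, w, x left unused
unrestricted: ✓, type-checks (B → C → B → C → (A → B) → A) and nothing is barred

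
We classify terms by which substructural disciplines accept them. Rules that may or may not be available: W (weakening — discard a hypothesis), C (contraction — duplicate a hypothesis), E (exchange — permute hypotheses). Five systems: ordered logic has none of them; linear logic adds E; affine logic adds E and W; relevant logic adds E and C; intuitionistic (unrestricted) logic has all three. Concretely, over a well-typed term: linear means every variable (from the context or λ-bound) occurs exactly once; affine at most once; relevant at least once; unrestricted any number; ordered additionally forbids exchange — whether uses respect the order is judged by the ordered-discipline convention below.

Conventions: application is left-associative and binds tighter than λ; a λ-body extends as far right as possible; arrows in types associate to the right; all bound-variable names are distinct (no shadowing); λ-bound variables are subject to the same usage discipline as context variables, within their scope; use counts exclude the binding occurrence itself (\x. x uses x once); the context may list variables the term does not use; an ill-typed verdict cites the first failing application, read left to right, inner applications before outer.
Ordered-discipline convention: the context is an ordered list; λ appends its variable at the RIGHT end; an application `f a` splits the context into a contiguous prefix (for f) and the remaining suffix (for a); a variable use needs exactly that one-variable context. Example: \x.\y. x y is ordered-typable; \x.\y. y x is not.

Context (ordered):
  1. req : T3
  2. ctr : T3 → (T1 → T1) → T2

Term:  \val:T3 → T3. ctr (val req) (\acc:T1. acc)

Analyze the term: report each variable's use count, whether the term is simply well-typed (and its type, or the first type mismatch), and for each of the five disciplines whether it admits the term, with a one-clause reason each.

counts: req=1; ctr=1; val (bound)=1; acc (bound)=1
order of uses: ctr, val, req, acc
typing: ✓ — (T3 → T3) → T2
ordered ✗ (no contiguous prefix/suffix split fits ctr, val, req, acc)
linear ✓ (exactly-once usage across req, ctr, val, acc)
affine ✓ (none of req, ctr, val, acc used more than once)
relevant ✓ (at least one use each (req, ctr, val, acc))
unrestricted ✓ (simply typable at (T3 → T3) → T2; W, C, E all held)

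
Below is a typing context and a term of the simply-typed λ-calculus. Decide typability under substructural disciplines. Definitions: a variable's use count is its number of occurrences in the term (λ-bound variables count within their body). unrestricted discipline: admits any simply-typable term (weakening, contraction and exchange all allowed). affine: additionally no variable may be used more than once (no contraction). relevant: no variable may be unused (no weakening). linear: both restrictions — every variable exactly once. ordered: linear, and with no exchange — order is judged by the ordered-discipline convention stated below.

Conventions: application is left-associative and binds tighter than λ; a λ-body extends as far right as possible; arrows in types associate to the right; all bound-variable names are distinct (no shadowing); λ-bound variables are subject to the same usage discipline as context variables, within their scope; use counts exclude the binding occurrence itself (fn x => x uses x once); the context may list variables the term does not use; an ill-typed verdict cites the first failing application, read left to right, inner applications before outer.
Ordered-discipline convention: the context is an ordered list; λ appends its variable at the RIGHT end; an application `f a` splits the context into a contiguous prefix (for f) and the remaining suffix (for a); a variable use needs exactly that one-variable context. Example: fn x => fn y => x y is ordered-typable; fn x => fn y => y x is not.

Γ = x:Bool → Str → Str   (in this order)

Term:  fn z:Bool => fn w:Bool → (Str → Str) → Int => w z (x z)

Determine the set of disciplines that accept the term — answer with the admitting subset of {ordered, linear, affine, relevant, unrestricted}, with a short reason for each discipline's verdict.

admitted by: relevant, unrestricted
counts: x ×1; z (λ-bound) ×2; w (λ-bound) ×1
order of uses: w, z, x, z
typing: the term checks, with type Bool → (Bool → (Str → Str) → Int) → Int
ordered ✗ (repeated use of z ×2)
linear ✗ (repeated use of z ×2)
affine ✗ (repeated use of z ×2)
relevant ✓ (at least one use each (x, z, w))
unrestricted ✓ (simply typable at Bool → (Bool → (Str → Str) → Int) → Int; W, C, E all held)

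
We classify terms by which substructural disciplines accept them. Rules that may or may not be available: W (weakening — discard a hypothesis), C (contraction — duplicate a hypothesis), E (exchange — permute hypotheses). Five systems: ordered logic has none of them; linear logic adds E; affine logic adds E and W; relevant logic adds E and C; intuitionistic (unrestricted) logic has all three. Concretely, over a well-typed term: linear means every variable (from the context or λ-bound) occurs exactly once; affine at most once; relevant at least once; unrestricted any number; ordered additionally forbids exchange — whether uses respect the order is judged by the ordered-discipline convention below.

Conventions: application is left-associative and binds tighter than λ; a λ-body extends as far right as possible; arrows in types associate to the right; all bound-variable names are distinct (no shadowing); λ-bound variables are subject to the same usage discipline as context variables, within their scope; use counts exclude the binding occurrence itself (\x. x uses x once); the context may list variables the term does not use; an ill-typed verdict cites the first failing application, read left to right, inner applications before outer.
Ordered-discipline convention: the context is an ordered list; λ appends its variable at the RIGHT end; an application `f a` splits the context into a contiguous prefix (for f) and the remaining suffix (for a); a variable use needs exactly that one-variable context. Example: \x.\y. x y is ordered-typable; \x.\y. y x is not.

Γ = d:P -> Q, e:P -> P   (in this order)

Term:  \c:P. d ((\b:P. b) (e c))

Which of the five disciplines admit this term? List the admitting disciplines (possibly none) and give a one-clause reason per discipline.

admitting disciplines: ordered, linear, affine, relevant, unrestricted
variable uses: d: 1; e: 1; c (λ-bound): 1; b (λ-bound): 1
use order (left to right): d, b, e, c
typing: ✓ — P -> Q
ordered: ✓ — one use each (d, e, c, b); ordered split holds
linear: ✓ — exactly-once usage across d, e, c, b
affine: ✓ — d, e, c, b: no repeats, contraction unneeded
relevant: ✓ — none of d, e, c, b goes unused
unrestricted: ✓ — well-typed at P -> Q; no restrictions here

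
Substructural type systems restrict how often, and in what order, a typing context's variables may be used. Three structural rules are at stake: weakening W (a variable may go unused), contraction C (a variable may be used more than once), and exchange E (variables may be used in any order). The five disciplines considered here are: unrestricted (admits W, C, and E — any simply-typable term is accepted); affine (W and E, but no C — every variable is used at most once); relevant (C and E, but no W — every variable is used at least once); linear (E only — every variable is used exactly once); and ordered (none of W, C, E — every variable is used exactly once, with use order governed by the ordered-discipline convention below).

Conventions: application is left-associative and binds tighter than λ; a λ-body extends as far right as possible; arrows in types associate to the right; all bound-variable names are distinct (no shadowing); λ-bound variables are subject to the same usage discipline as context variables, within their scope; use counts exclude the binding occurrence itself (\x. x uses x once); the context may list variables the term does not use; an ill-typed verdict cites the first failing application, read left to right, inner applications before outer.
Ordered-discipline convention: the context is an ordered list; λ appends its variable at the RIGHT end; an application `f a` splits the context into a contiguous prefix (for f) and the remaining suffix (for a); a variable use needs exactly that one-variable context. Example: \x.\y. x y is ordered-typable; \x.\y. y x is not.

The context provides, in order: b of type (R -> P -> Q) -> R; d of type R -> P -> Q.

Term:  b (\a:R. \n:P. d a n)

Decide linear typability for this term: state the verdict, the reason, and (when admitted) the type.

yes — single use per variable (b, d, a, n); term : R
usage: b: 1; d: 1; a (λ-bound): 1; n (λ-bound): 1
left-to-right use order: b, d, a, n
typing: well-typed — term : R
per-discipline verdicts: ordered ✓; linear ✓; affine ✓; relevant ✓; unrestricted ✓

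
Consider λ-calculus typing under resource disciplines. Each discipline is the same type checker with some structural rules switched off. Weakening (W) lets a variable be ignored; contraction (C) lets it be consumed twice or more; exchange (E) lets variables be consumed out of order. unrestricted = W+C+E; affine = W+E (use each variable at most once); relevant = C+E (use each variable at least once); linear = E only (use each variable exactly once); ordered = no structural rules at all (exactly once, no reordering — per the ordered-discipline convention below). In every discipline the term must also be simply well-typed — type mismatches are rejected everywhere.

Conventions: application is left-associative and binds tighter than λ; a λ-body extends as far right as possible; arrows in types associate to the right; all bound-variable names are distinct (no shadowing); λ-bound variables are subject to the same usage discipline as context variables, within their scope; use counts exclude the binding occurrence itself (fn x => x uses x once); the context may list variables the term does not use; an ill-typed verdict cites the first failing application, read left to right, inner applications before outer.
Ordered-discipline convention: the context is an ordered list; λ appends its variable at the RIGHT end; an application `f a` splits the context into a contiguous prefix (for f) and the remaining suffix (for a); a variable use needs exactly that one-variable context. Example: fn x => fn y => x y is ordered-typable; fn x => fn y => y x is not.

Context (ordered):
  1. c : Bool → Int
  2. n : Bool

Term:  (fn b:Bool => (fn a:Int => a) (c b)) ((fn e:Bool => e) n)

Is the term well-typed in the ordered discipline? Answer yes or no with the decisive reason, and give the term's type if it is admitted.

yes — c, n, b, a, e once each; derivable with no W/C/E; term : Int
counts: c: 1×, n: 1×, b (bound): 1×, a (bound): 1×, e (bound): 1×
order of uses: a, c, b, e, n
typing: well-typed — term : Int
across the five disciplines: ordered ✓, linear ✓, affine ✓, relevant ✓, unrestricted ✓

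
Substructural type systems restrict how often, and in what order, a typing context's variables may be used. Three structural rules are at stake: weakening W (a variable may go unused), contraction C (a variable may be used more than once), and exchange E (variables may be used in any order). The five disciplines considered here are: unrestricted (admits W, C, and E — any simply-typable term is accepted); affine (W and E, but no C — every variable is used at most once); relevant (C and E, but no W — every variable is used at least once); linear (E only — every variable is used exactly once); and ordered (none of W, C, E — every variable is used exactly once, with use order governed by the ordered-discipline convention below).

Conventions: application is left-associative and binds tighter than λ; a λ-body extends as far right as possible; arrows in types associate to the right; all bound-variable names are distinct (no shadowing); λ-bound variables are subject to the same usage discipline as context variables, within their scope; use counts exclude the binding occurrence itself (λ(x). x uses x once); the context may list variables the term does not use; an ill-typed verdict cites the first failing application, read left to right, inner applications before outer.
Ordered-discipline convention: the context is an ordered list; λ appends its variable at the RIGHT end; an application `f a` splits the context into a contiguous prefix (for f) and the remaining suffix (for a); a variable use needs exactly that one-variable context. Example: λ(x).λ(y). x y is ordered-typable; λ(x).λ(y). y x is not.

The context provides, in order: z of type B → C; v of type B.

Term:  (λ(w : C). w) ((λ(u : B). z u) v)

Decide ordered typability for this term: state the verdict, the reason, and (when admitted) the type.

yes — single-use (z, v, w, u), ordered derivation ok; term : C
counts: z: 1; v: 1; w (λ-bound): 1; u (λ-bound): 1
use order (left to right): w, z, u, v
typing: the term checks, with type C
all disciplines: ordered ✓ · linear ✓ · affine ✓ · relevant ✓ · unrestricted ✓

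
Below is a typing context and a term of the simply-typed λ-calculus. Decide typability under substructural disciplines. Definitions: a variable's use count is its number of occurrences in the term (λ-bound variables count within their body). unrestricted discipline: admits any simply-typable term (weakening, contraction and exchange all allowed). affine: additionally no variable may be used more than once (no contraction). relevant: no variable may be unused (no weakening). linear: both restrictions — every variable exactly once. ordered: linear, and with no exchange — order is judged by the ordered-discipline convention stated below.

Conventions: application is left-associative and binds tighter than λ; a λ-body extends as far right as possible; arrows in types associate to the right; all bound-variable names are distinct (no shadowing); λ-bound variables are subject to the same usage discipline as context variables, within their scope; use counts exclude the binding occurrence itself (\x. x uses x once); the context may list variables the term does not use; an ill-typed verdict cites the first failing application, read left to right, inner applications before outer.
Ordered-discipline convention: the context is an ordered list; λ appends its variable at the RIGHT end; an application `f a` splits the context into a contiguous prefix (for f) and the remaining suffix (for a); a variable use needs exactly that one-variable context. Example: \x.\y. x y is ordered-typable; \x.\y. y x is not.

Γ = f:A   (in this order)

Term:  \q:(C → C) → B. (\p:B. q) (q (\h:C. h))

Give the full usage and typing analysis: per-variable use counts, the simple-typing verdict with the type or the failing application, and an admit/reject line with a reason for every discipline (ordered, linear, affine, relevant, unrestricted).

counts: f=0; q (bound)=2; p (bound)=0; h (bound)=1
use order (left to right): q, q, h
typing: the term checks, with type ((C → C) → B) → (C → C) → B
ordered: ✗ — q ×2 used more than once (contraction); needs weakening: f, p unused
linear: ✗ — q ×2 used more than once (contraction); needs weakening: f, p unused
affine: ✗ — q ×2 used more than once (contraction)
relevant: ✗ — needs weakening: f, p unused
unrestricted: ✓ — simply typable at ((C → C) → B) → (C → C) → B; W, C, E all held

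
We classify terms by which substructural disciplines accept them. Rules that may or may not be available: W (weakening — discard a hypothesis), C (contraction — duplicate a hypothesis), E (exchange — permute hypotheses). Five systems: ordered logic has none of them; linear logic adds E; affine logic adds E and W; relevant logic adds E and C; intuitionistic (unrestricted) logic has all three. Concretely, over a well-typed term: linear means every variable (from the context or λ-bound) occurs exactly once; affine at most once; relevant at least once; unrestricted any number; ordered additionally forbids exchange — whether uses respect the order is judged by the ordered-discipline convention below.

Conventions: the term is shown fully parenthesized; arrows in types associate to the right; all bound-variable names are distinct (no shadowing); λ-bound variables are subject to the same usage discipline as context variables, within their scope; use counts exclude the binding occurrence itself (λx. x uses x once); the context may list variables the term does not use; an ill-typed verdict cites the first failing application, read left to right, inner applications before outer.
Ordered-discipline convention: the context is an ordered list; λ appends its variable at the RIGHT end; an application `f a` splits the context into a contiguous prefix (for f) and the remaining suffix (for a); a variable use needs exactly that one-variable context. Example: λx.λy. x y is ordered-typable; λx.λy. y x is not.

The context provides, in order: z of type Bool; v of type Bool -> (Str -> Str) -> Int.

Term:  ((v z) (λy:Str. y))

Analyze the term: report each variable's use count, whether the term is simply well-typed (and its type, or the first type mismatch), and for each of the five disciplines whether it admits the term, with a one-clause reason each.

variable uses: z ×1, v ×1, y (bound) ×1
use order (left to right): v, z, y
typing: ✓ — Int
ordered: ✗ — needs exchange: uses follow v, z, y
linear: ✓ — z, v, y: one use apiece
affine: ✓ — none of z, v, y used more than once
relevant: ✓ — at least one use each (z, v, y)
unrestricted: ✓ — type-checks (Int) and nothing is barred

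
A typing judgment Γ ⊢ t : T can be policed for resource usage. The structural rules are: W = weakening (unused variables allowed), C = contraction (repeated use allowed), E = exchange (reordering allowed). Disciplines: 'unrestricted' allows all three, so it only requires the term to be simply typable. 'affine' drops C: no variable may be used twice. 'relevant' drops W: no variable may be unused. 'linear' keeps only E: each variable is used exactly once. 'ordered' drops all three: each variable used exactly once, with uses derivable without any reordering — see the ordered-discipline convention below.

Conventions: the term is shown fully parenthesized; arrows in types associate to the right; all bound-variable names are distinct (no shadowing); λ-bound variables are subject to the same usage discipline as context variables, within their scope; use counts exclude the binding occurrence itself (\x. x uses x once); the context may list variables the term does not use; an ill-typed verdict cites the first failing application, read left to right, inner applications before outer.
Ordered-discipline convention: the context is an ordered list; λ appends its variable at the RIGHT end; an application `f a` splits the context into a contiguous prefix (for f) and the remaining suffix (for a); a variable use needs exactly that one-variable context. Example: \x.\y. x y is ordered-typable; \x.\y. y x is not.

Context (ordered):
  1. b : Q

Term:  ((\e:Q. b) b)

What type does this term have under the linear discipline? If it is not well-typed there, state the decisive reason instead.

not well-typed under linear — repeated use of b ×2; e left unused
use counts: b: 2, e [bound]: 0
order of uses: b, b
typing: the term checks, with type Q
across the five disciplines: ordered ✗; linear ✗; affine ✗; relevant ✗; unrestricted ✓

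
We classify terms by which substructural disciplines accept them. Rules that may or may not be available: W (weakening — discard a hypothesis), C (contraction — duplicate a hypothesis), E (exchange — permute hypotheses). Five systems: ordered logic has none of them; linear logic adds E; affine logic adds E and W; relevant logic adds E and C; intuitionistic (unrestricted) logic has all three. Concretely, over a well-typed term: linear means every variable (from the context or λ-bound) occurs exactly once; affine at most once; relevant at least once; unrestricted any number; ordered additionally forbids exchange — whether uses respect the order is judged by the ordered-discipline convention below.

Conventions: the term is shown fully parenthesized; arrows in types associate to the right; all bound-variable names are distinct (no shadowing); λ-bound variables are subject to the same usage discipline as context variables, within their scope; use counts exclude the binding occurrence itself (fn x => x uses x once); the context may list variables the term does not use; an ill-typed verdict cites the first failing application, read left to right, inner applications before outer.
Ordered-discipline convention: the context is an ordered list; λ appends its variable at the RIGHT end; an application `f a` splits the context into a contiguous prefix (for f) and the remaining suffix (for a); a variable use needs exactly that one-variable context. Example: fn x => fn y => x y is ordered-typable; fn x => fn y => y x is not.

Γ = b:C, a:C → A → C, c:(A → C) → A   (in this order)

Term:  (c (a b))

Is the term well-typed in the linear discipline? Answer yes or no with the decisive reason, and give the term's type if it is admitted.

yes — each of b, a, c used exactly once; term : A
counts: b ×1, a ×1, c ×1
uses in reading order: c, a, b
typing: ✓ — A
per-discipline verdicts: ordered ✗ | linear ✓ | affine ✓ | relevant ✓ | unrestricted ✓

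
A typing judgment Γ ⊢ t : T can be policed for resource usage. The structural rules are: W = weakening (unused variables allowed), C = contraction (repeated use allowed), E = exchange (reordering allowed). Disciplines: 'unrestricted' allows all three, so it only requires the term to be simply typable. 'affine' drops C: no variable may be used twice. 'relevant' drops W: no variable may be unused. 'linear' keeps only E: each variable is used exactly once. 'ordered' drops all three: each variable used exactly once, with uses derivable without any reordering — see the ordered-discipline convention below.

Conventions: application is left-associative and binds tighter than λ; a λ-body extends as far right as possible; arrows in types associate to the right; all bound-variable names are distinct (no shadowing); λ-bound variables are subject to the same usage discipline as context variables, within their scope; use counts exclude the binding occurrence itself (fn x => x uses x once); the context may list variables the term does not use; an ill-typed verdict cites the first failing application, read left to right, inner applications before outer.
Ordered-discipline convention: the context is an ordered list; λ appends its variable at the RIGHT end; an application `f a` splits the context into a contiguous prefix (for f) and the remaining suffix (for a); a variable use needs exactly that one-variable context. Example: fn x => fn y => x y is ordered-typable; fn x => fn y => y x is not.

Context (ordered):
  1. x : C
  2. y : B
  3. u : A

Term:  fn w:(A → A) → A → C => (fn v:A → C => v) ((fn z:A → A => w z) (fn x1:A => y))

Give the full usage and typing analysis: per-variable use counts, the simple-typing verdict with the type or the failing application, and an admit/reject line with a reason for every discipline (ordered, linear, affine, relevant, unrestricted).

use counts: x: 0×; y: 1×; u: 0×; w (bound): 1×; v (bound): 1×; z (bound): 1×; x1 (bound): 0×
use order (left to right): v, w, z, y
typing: ill-typed: an application expects A → A but receives A → B
ordered ✗ (fails simple typing)
linear ✗ (a type mismatch blocks all five)
affine ✗ (the type mismatch rejects it)
relevant ✗ (not simply typable)
unrestricted ✗ (fails simple typing)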